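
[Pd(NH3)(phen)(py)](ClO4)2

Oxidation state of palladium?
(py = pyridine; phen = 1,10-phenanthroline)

2 perchlorate outside the brackets (-1 each) → the complex ion is 2+.
Ligand charges: 1×py neutral; 1×NH3 neutral; 1×phen neutral; sum 0.
Pd + (0) = 2+ ⇒ Pd is +2.

+2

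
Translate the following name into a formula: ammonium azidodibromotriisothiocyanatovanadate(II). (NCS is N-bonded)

Ligands: 1 azido (N3, -1), 2 bromo (Br, -1), 3 isothiocyanato (NCS, -1). Ligand charge sum = -6.
With V in oxidation state +2, the complex ion is [V...]^4−.
Charge balance with ammonium (+1) requires 1 complex ion per 4 ammonium.

(NH4)4[VBr2(N3)(NCS)3]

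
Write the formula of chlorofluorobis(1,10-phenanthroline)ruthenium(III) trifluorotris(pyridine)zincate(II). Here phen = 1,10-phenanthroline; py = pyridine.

Cation [Ru…]: ligand charges -2, Ru(III) ⇒ ion charge 1+.
Anion [Zn…]: ligand charges -3, Zn(II) ⇒ ion charge 1−.
One 1+ cation balances one 1− anion.

[RuClF(phen)2][ZnF3(py)3]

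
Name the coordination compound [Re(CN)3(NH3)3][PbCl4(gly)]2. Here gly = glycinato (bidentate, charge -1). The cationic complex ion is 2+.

triamminetricyanorhenium(V) tetrachloro(glycinato)plumbate(IV)

Both ions are complex: the cation is named first with the plain metal name, the anion second with the -ate form; each ion's ligands are alphabetised independently.
The complex cation is given as 2+; its ligand charges sum to -3, so Re = +5.
With 2 anions per cation, each anion must be 2/2 = 1−.
Anion: ligand charges sum to -5; for the ion to be 1−, Pb = +4.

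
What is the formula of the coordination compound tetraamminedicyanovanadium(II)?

Ligands: 2 cyano (CN, -1), 4 ammine (NH3, neutral). Ligand charge sum = -2.
With V in oxidation state +2, the complex ion is [V...].

[V(CN)2(NH3)4]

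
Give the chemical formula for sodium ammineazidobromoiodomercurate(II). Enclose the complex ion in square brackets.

Na[HgBrI(N3)(NH3)]

Ligands: 1 bromo (Br, -1), 1 azido (N3, -1), 1 ammine (NH3, neutral), 1 iodo (I, -1). Ligand charge sum = -3.
Charge balance with sodium (+1) requires 1 complex ion per 1 sodium.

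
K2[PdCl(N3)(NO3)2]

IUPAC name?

potassium azidochlorodinitratopalladate(II)

The 2 potassium counter-ions carry a total charge of +2, so each complex ion is 2−.
Ligand charges: 2×nitrato (-1 each), 1×chloro (-1 each), 1×azido (-1 each); total -4. So Pd + (-4) = 2−, giving Pd = +2.
The complex ion is anionic, so palladium takes the -ate form palladate(II).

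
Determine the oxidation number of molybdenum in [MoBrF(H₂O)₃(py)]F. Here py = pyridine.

+3

1 fluoride outside the brackets (-1 each) → the complex ion is 1+.
Ligand charges: 1×py neutral; 1×Br = -1; 3×H2O neutral; 1×F = -1; sum -2.
Mo + (-2) = 1+ ⇒ Mo is +3.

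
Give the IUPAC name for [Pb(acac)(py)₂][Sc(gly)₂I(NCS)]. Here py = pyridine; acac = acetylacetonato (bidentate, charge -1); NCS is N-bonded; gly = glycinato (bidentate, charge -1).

Both ions are complex: the cation is named first with the plain metal name, the anion second with the -ate form; each ion's ligands are alphabetised independently.
Scandium is always +3 in its complexes; the anion's ligand charges sum to -4, so the complex anion is 1−.
A 1:1 salt means the cation carries the equal and opposite charge, 1+.
Cation: ligand charges sum to -1; for the ion to be 1+, Pb = +2.

(acetylacetonato)bis(pyridine)lead(II) bis(glycinato)iodoisothiocyanatoscandate(III)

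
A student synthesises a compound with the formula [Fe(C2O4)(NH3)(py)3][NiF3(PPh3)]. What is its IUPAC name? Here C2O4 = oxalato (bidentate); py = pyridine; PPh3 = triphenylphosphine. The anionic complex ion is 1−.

ammineoxalatotris(pyridine)iron(III) trifluoro(triphenylphosphine)nickelate(II)

Both ions are complex: the cation is named first with the plain metal name, the anion second with the -ate form; each ion's ligands are alphabetised independently.
The complex anion is given as 1−; its ligand charges sum to -3, so Ni = +2.
A 1:1 salt means the cation carries the equal and opposite charge, 1+.
Cation: ligand charges sum to -2; for the ion to be 1+, Fe = +3.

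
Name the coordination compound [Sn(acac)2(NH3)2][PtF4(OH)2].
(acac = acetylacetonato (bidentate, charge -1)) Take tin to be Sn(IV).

Both ions are complex: the cation is named first with the plain metal name, the anion second with the -ate form; each ion's ligands are alphabetised independently.
Sn is given as +4; the cation's ligand charges sum to -2, so the complex cation is 2+.
A 1:1 salt means the anion carries the equal and opposite charge, 2−.
Anion: ligand charges sum to -6; for the ion to be 2−, Pt = +4.

bis(acetylacetonato)diamminetin(IV) tetrafluorodihydroxoplatinate(IV)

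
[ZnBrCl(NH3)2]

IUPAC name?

There is no counter-ion, so the complex is neutral overall.
Ligand charges: 2×ammine (neutral), 1×chloro (-1 each), 1×bromo (-1 each); total -2. So Zn + (-2) = 0, giving Zn = +2.
Ligands are named alphabetically: ammine before bromo before chloro.

diamminebromochlorozinc(II)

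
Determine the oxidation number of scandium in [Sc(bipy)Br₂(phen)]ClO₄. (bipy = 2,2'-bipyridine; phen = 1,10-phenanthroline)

1 perchlorate outside the brackets (-1 each) → the complex ion is 1+.
Ligand charges: 2×Br = -2; 1×bipy neutral; 1×phen neutral; sum -2.
Sc + (-2) = 1+ ⇒ Sc is +3.

+3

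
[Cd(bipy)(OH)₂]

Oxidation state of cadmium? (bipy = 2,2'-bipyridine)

+2

No counter-ion: the bracketed complex is neutral.
Ligand charges: 1×bipy neutral; 2×OH = -2; sum -2.
Cd + (-2) = 0 ⇒ Cd is +2.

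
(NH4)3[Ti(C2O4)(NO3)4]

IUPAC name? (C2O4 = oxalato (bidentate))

The 3 ammonium counter-ions carry a total charge of +3, so each complex ion is 3−.
Ligand charges: 1×oxalato (-2 each), 4×nitrato (-1 each); total -6. So Ti + (-6) = 3−, giving Ti = +3.
The complex ion is anionic, so titanium takes the -ate form titanate(III).

ammonium tetranitratooxalatotitanate(III)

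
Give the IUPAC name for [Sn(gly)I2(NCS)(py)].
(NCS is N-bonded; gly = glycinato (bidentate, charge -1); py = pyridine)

(glycinato)diiodoisothiocyanato(pyridine)tin(IV)

There is no counter-ion, so the complex is neutral overall.
Ligand charges: 1×isothiocyanato (-1 each), 1×glycinato (-1 each), 2×iodo (-1 each), 1×pyridine (neutral); total -4. So Sn + (-4) = 0, giving Sn = +4.
Ligands are named alphabetically: glycinato before iodo before isothiocyanato before pyridine.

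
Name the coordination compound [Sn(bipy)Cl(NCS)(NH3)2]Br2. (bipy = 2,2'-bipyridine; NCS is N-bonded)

The 2 bromide counter-ions carry a total charge of -2, so each complex ion is 2+.
Ligand charges: 1×2,2'-bipyridine (neutral), 1×isothiocyanato (-1 each), 2×ammine (neutral), 1×chloro (-1 each); total -2. So Sn + (-2) = 2+, giving Sn = +4.
Ligands are named alphabetically: ammine before bipyridine before chloro before isothiocyanato.

diammine(2,2'-bipyridine)chloroisothiocyanatotin(IV) bromide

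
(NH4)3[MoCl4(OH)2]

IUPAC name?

ammonium tetrachlorodihydroxomolybdate(III)

The 3 ammonium counter-ions carry a total charge of +3, so each complex ion is 3−.
Ligand charges: 4×chloro (-1 each), 2×hydroxo (-1 each); total -6. So Mo + (-6) = 3−, giving Mo = +3.
Ligands are named alphabetically: chloro before hydroxo.
The complex ion is anionic, so molybdenum takes the -ate form molybdate(III).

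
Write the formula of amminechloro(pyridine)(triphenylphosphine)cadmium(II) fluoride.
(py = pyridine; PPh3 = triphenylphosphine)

[CdCl(NH3)(PPh3)(py)]F

Ligands: 1 pyridine (py, neutral), 1 triphenylphosphine (PPh3, neutral), 1 chloro (Cl, -1), 1 ammine (NH3, neutral). Ligand charge sum = -1.
Charge balance with fluoride (-1) requires 1 complex ion per 1 fluoride.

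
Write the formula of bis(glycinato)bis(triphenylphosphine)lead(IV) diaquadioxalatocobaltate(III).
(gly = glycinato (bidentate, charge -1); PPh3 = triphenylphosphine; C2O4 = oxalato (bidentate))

Cation [Pb…]: ligand charges -2, Pb(IV) ⇒ ion charge 2+.
Anion [Co…]: ligand charges -4, Co(III) ⇒ ion charge 1−.

[Pb(gly)2(PPh3)2][Co(C2O4)2(H2O)2]2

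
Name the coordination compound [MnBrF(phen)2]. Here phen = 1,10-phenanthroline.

bromofluorobis(1,10-phenanthroline)manganese(II)

There is no counter-ion, so the complex is neutral overall.
Ligand charges: 2×1,10-phenanthroline (neutral), 1×bromo (-1 each), 1×fluoro (-1 each); total -2. So Mn + (-2) = 0, giving Mn = +2.
Ligands are named alphabetically: bromo before fluoro before phenanthroline.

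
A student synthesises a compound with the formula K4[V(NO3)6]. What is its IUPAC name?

The 4 potassium counter-ions carry a total charge of +4, so each complex ion is 4−.
Ligand charges: 6×nitrato (-1 each); total -6. So V + (-6) = 4−, giving V = +2.
The complex ion is anionic, so vanadium takes the -ate form vanadate(II).

potassium hexanitratovanadate(II)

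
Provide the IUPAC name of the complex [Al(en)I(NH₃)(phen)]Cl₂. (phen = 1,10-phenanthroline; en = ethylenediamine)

ammine(ethylenediamine)iodo(1,10-phenanthroline)aluminium(III) chloride

The 2 chloride counter-ions carry a total charge of -2, so each complex ion is 2+.
Ligand charges: 1×ammine (neutral), 1×1,10-phenanthroline (neutral), 1×ethylenediamine (neutral), 1×iodo (-1 each); total -1. So Al + (-1) = 2+, giving Al = +3.
Ligands are named alphabetically: ammine before ethylenediamine before iodo before phenanthroline.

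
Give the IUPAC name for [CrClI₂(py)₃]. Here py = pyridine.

chlorodiiodotris(pyridine)chromium(III)

There is no counter-ion, so the complex is neutral overall.
Ligand charges: 2×iodo (-1 each), 3×pyridine (neutral), 1×chloro (-1 each); total -3. So Cr + (-3) = 0, giving Cr = +3.
Ligands are named alphabetically: chloro before iodo before pyridine.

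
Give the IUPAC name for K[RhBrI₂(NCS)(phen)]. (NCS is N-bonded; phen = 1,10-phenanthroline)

potassium bromodiiodoisothiocyanato(1,10-phenanthroline)rhodate(III)

The 1 potassium counter-ion carries a total charge of +1, so each complex ion is 1−.
Ligand charges: 2×iodo (-1 each), 1×isothiocyanato (-1 each), 1×1,10-phenanthroline (neutral), 1×bromo (-1 each); total -4. So Rh + (-4) = 1−, giving Rh = +3.
Ligands are named alphabetically: bromo before iodo before isothiocyanato before phenanthroline.
The complex ion is anionic, so rhodium takes the -ate form rhodate(III).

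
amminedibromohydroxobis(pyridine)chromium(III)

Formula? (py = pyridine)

Ligands: 1 ammine (NH3, neutral), 2 bromo (Br, -1), 1 hydroxo (OH, -1), 2 pyridine (py, neutral). Ligand charge sum = -3.
With Cr in oxidation state +3, the complex ion is [Cr...].

[CrBr2(NH3)(OH)(py)2]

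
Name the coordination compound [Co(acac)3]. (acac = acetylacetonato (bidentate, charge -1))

There is no counter-ion, so the complex is neutral overall.
Ligand charges: 3×acetylacetonato (-1 each); total -3. So Co + (-3) = 0, giving Co = +3.

tris(acetylacetonato)cobalt(III)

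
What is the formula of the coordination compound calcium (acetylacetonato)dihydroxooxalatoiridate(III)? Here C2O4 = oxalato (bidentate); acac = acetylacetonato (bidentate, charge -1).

Ca[Ir(acac)(C2O4)(OH)2]

Ligands: 2 hydroxo (OH, -1), 1 oxalato (C2O4, -2), 1 acetylacetonato (acac, -1). Ligand charge sum = -5.
Charge balance with calcium (+2) requires 1 complex ion per 1 calcium.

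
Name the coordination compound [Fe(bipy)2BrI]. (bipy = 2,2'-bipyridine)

bis(2,2'-bipyridine)bromoiodoiron(II)

There is no counter-ion, so the complex is neutral overall.
Ligand charges: 1×iodo (-1 each), 2×2,2'-bipyridine (neutral), 1×bromo (-1 each); total -2. So Fe + (-2) = 0, giving Fe = +2.
Ligands are named alphabetically: bipyridine before bromo before iodo.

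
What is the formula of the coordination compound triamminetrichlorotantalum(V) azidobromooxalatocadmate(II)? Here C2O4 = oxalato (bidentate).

[TaCl3(NH3)3][CdBr(C2O4)(N3)]

Cation [Ta…]: ligand charges -3, Ta(V) ⇒ ion charge 2+.
Anion [Cd…]: ligand charges -4, Cd(II) ⇒ ion charge 2−.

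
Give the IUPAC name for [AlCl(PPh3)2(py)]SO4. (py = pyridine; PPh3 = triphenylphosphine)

The 1 sulfate counter-ion carries a total charge of -2, so each complex ion is 2+.
Ligand charges: 1×chloro (-1 each), 1×pyridine (neutral), 2×triphenylphosphine (neutral); total -1. So Al + (-1) = 2+, giving Al = +3.
Ligands are named alphabetically: chloro before pyridine before triphenylphosphine.

chloro(pyridine)bis(triphenylphosphine)aluminium(III) sulfate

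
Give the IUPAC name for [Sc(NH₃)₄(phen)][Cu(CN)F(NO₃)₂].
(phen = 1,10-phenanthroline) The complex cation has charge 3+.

Both ions are complex: the cation is named first with the plain metal name, the anion second with the -ate form; each ion's ligands are alphabetised independently.
The complex cation is given as 3+; its ligand charges sum to 0, so Sc = +3.
A 1:1 salt means the anion carries the equal and opposite charge, 3−.
Anion: ligand charges sum to -4; for the ion to be 3−, Cu = +1.

tetraammine(1,10-phenanthroline)scandium(III) cyanofluorodinitratocuprate(I)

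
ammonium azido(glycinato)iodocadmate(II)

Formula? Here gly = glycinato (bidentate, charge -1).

Ligands: 1 glycinato (gly, -1), 1 iodo (I, -1), 1 azido (N3, -1). Ligand charge sum = -3.
With Cd in oxidation state +2, the complex ion is [Cd...]^1−.
Charge balance with ammonium (+1) requires 1 complex ion per 1 ammonium.

NH4[Cd(gly)I(N3)]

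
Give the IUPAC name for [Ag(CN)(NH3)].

amminecyanosilver(I)

There is no counter-ion, so the complex is neutral overall.
Ligand charges: 1×cyano (-1 each), 1×ammine (neutral); total -1. So Ag + (-1) = 0, giving Ag = +1.
Ligands are named alphabetically: ammine before cyano.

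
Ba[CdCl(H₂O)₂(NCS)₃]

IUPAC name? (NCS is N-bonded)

barium diaquachlorotriisothiocyanatocadmate(II)

The 1 barium counter-ion carries a total charge of +2, so each complex ion is 2−.
Ligand charges: 3×isothiocyanato (-1 each), 2×aqua (neutral), 1×chloro (-1 each); total -4. So Cd + (-4) = 2−, giving Cd = +2.
The complex ion is anionic, so cadmium takes the -ate form cadmate(II).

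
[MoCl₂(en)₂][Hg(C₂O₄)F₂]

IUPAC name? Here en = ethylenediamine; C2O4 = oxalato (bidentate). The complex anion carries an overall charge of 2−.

The complex anion is given as 2−; its ligand charges sum to -4, so Hg = +2.
A 1:1 salt means the cation carries the equal and opposite charge, 2+.
Cation: ligand charges sum to -2; for the ion to be 2+, Mo = +4.

dichlorobis(ethylenediamine)molybdenum(IV) difluorooxalatomercurate(II)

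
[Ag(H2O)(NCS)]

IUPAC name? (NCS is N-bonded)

aquaisothiocyanatosilver(I)

There is no counter-ion, so the complex is neutral overall.
Ligand charges: 1×aqua (neutral), 1×isothiocyanato (-1 each); total -1. So Ag + (-1) = 0, giving Ag = +1.
Ligands are named alphabetically: aqua before isothiocyanato.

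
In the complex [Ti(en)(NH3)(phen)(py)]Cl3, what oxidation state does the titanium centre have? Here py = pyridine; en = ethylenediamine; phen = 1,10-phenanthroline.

+3

3 chloride outside the brackets (-1 each) → the complex ion is 3+.
Ligand charges: 1×NH3 neutral; 1×py neutral; 1×en neutral; 1×phen neutral; sum 0.
Ti + (0) = 3+ ⇒ Ti is +3.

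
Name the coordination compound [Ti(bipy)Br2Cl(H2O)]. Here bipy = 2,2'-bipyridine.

aqua(2,2'-bipyridine)dibromochlorotitanium(III)

There is no counter-ion, so the complex is neutral overall.
Ligand charges: 1×2,2'-bipyridine (neutral), 1×aqua (neutral), 1×chloro (-1 each), 2×bromo (-1 each); total -3. So Ti + (-3) = 0, giving Ti = +3.
Ligands are named alphabetically: aqua before bipyridine before bromo before chloro.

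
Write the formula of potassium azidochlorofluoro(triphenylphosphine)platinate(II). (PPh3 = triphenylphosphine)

K[PtClF(N3)(PPh3)]

Ligands: 1 triphenylphosphine (PPh3, neutral), 1 chloro (Cl, -1), 1 fluoro (F, -1), 1 azido (N3, -1). Ligand charge sum = -3.
Charge balance with potassium (+1) requires 1 complex ion per 1 potassium.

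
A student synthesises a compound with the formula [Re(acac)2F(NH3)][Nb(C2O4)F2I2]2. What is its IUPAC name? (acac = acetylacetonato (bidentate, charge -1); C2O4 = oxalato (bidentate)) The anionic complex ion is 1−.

The complex anion is given as 1−; its ligand charges sum to -6, so Nb = +5.
With 2 anions per cation, the cation must be 2×1 = 2+.
Cation: ligand charges sum to -3; for the ion to be 2+, Re = +5.

bis(acetylacetonato)amminefluororhenium(V) difluorodiiodooxalatoniobate(V)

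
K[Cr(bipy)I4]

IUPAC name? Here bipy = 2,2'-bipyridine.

potassium (2,2'-bipyridine)tetraiodochromate(III)

The 1 potassium counter-ion carries a total charge of +1, so each complex ion is 1−.
Ligand charges: 1×2,2'-bipyridine (neutral), 4×iodo (-1 each); total -4. So Cr + (-4) = 1−, giving Cr = +3.
Ligands are named alphabetically: bipyridine before iodo.
The complex ion is anionic, so chromium takes the -ate form chromate(III).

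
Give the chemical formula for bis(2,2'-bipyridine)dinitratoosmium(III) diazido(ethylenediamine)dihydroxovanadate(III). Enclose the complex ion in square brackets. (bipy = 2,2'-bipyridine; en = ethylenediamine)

Cation [Os…]: ligand charges -2, Os(III) ⇒ ion charge 1+.
Anion [V…]: ligand charges -4, V(III) ⇒ ion charge 1−.

[Os(bipy)2(NO3)2][V(en)(N3)2(OH)2]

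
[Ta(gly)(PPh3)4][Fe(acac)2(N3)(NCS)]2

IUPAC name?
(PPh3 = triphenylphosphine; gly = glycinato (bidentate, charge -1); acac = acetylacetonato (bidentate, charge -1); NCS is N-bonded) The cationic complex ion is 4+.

(glycinato)tetrakis(triphenylphosphine)tantalum(V) bis(acetylacetonato)azidoisothiocyanatoferrate(II)

The complex cation is given as 4+; its ligand charges sum to -1, so Ta = +5.
With 2 anions per cation, each anion must be 4/2 = 2−.
Anion: ligand charges sum to -4; for the ion to be 2−, Fe = +2.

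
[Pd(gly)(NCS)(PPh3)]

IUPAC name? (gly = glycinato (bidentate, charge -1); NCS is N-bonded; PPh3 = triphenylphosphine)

(glycinato)isothiocyanato(triphenylphosphine)palladium(II)

There is no counter-ion, so the complex is neutral overall.
Ligand charges: 1×glycinato (-1 each), 1×isothiocyanato (-1 each), 1×triphenylphosphine (neutral); total -2. So Pd + (-2) = 0, giving Pd = +2.
Ligands are named alphabetically: glycinato before isothiocyanato before triphenylphosphine.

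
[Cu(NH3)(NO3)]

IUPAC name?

There is no counter-ion, so the complex is neutral overall.
Ligand charges: 1×nitrato (-1 each), 1×ammine (neutral); total -1. So Cu + (-1) = 0, giving Cu = +1.
Ligands are named alphabetically: ammine before nitrato.

amminenitratocopper(I)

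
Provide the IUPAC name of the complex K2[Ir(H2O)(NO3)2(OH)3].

The 2 potassium counter-ions carry a total charge of +2, so each complex ion is 2−.
Ligand charges: 2×nitrato (-1 each), 1×aqua (neutral), 3×hydroxo (-1 each); total -5. So Ir + (-5) = 2−, giving Ir = +3.
Ligands are named alphabetically: aqua before hydroxo before nitrato.
The complex ion is anionic, so iridium takes the -ate form iridate(III).

potassium aquatrihydroxodinitratoiridate(III)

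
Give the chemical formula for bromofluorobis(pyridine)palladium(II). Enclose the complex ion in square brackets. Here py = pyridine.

Ligands: 1 fluoro (F, -1), 1 bromo (Br, -1), 2 pyridine (py, neutral). Ligand charge sum = -2.
With Pd in oxidation state +2, the complex ion is [Pd...].

[PdBrF(py)2]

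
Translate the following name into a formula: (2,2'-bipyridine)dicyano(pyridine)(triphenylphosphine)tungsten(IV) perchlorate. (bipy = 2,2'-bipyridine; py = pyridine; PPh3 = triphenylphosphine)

Ligands: 2 cyano (CN, -1), 1 2,2'-bipyridine (bipy, neutral), 1 pyridine (py, neutral), 1 triphenylphosphine (PPh3, neutral). Ligand charge sum = -2.
Charge balance with perchlorate (-1) requires 1 complex ion per 2 perchlorate.

[W(bipy)(CN)2(PPh3)(py)](ClO4)2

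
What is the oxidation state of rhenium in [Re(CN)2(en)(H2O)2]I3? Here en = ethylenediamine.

+5

3 iodide outside the brackets (-1 each) → the complex ion is 3+.
Ligand charges: 2×H2O neutral; 2×CN = -2; 1×en neutral; sum -2.
Re + (-2) = 3+ ⇒ Re is +5.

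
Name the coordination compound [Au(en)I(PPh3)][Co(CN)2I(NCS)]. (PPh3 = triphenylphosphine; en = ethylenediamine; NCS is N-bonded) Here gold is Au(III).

Both ions are complex: the cation is named first with the plain metal name, the anion second with the -ate form; each ion's ligands are alphabetised independently.
Au is given as +3; the cation's ligand charges sum to -1, so the complex cation is 2+.
A 1:1 salt means the anion carries the equal and opposite charge, 2−.
Anion: ligand charges sum to -4; for the ion to be 2−, Co = +2.

(ethylenediamine)iodo(triphenylphosphine)gold(III) dicyanoiodoisothiocyanatocobaltate(II)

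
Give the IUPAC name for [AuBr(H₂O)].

aquabromogold(I)

There is no counter-ion, so the complex is neutral overall.
Ligand charges: 1×bromo (-1 each), 1×aqua (neutral); total -1. So Au + (-1) = 0, giving Au = +1.
Ligands are named alphabetically: aqua before bromo.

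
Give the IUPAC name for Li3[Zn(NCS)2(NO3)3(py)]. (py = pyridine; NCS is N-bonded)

The 3 lithium counter-ions carry a total charge of +3, so each complex ion is 3−.
Ligand charges: 1×pyridine (neutral), 2×isothiocyanato (-1 each), 3×nitrato (-1 each); total -5. So Zn + (-5) = 3−, giving Zn = +2.
The complex ion is anionic, so zinc takes the -ate form zincate(II).

lithium diisothiocyanatotrinitrato(pyridine)zincate(II)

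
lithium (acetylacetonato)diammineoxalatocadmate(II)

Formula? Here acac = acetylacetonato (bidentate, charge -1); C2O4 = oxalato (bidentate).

Ligands: 2 ammine (NH3, neutral), 1 acetylacetonato (acac, -1), 1 oxalato (C2O4, -2). Ligand charge sum = -3.
With Cd in oxidation state +2, the complex ion is [Cd...]^1−.
Charge balance with lithium (+1) requires 1 complex ion per 1 lithium.

Li[Cd(acac)(C2O4)(NH3)2]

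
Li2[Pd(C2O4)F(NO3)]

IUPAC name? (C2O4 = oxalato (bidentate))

lithium fluoronitratooxalatopalladate(II)

The 2 lithium counter-ions carry a total charge of +2, so each complex ion is 2−.
Ligand charges: 1×oxalato (-2 each), 1×nitrato (-1 each), 1×fluoro (-1 each); total -4. So Pd + (-4) = 2−, giving Pd = +2.
The complex ion is anionic, so palladium takes the -ate form palladate(II).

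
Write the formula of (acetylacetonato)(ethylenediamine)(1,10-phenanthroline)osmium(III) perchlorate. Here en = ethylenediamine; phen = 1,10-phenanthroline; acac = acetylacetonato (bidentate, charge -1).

Ligands: 1 ethylenediamine (en, neutral), 1 1,10-phenanthroline (phen, neutral), 1 acetylacetonato (acac, -1). Ligand charge sum = -1.
With Os in oxidation state +3, the complex ion is [Os...]^2+.
Charge balance with perchlorate (-1) requires 1 complex ion per 2 perchlorate.

[Os(acac)(en)(phen)](ClO4)2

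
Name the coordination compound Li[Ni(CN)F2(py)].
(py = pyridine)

The 1 lithium counter-ion carries a total charge of +1, so each complex ion is 1−.
Ligand charges: 2×fluoro (-1 each), 1×cyano (-1 each), 1×pyridine (neutral); total -3. So Ni + (-3) = 1−, giving Ni = +2.
Ligands are named alphabetically: cyano before fluoro before pyridine.
The complex ion is anionic, so nickel takes the -ate form nickelate(II).

lithium cyanodifluoro(pyridine)nickelate(II)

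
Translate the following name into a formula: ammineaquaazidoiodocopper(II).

[Cu(H2O)I(N3)(NH3)]

Ligands: 1 ammine (NH3, neutral), 1 azido (N3, -1), 1 iodo (I, -1), 1 aqua (H2O, neutral). Ligand charge sum = -2.
With Cu in oxidation state +2, the complex ion is [Cu...].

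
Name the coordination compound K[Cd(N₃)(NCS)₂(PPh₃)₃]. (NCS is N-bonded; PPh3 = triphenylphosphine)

potassium azidodiisothiocyanatotris(triphenylphosphine)cadmate(II)

The 1 potassium counter-ion carries a total charge of +1, so each complex ion is 1−.
Ligand charges: 2×isothiocyanato (-1 each), 1×azido (-1 each), 3×triphenylphosphine (neutral); total -3. So Cd + (-3) = 1−, giving Cd = +2.
Ligands are named alphabetically: azido before isothiocyanato before triphenylphosphine.
The complex ion is anionic, so cadmium takes the -ate form cadmate(II).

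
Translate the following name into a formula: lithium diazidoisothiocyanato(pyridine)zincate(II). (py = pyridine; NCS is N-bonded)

Li[Zn(N3)2(NCS)(py)]

Ligands: 1 pyridine (py, neutral), 1 isothiocyanato (NCS, -1), 2 azido (N3, -1). Ligand charge sum = -3.
Charge balance with lithium (+1) requires 1 complex ion per 1 lithium.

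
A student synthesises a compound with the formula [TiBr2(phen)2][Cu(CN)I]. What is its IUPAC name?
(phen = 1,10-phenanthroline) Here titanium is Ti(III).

dibromobis(1,10-phenanthroline)titanium(III) cyanoiodocuprate(I)

Ti is given as +3; the cation's ligand charges sum to -2, so the complex cation is 1+.
A 1:1 salt means the anion carries the equal and opposite charge, 1−.
Anion: ligand charges sum to -2; for the ion to be 1−, Cu = +1.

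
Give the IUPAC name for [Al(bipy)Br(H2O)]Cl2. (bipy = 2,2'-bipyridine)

aqua(2,2'-bipyridine)bromoaluminium(III) chloride

The 2 chloride counter-ions carry a total charge of -2, so each complex ion is 2+.
Ligand charges: 1×bromo (-1 each), 1×aqua (neutral), 1×2,2'-bipyridine (neutral); total -1. So Al + (-1) = 2+, giving Al = +3.
Ligands are named alphabetically: aqua before bipyridine before bromo.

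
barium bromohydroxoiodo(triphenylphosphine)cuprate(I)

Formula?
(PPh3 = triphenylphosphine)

Ligands: 1 triphenylphosphine (PPh3, neutral), 1 bromo (Br, -1), 1 hydroxo (OH, -1), 1 iodo (I, -1). Ligand charge sum = -3.
Charge balance with barium (+2) requires 1 complex ion per 1 barium.

Ba[CuBrI(OH)(PPh3)]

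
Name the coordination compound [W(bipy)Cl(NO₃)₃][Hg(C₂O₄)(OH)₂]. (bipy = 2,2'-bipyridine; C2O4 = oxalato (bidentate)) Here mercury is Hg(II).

(2,2'-bipyridine)chlorotrinitratotungsten(VI) dihydroxooxalatomercurate(II)

Hg is given as +2; the anion's ligand charges sum to -4, so the complex anion is 2−.
A 1:1 salt means the cation carries the equal and opposite charge, 2+.
Cation: ligand charges sum to -4; for the ion to be 2+, W = +6.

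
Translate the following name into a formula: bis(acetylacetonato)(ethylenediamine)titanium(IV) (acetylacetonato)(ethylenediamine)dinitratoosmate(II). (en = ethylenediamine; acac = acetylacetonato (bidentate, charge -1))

Cation [Ti…]: ligand charges -2, Ti(IV) ⇒ ion charge 2+.
Anion [Os…]: ligand charges -3, Os(II) ⇒ ion charge 1−.
One 2+ cation requires 2 of the 1− anion.

[Ti(acac)2(en)][Os(acac)(en)(NO3)2]2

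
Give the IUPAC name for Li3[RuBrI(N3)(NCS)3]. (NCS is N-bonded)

The 3 lithium counter-ions carry a total charge of +3, so each complex ion is 3−.
Ligand charges: 1×azido (-1 each), 3×isothiocyanato (-1 each), 1×iodo (-1 each), 1×bromo (-1 each); total -6. So Ru + (-6) = 3−, giving Ru = +3.
The complex ion is anionic, so ruthenium takes the -ate form ruthenate(III).

lithium azidobromoiodotriisothiocyanatoruthenate(III)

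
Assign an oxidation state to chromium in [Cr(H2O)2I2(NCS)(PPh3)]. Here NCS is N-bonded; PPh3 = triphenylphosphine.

No counter-ion: the bracketed complex is neutral.
Ligand charges: 2×I = -2; 2×H2O neutral; 1×NCS = -1; 1×PPh3 neutral; sum -3.
Cr + (-3) = 0 ⇒ Cr is +3.

+3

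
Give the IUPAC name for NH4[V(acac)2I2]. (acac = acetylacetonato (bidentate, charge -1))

The 1 ammonium counter-ion carries a total charge of +1, so each complex ion is 1−.
Ligand charges: 2×acetylacetonato (-1 each), 2×iodo (-1 each); total -4. So V + (-4) = 1−, giving V = +3.
Ligands are named alphabetically: acetylacetonato before iodo.
The complex ion is anionic, so vanadium takes the -ate form vanadate(III).

ammonium bis(acetylacetonato)diiodovanadate(III)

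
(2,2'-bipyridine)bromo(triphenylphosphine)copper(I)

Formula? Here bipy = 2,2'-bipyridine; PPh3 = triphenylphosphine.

[Cu(bipy)Br(PPh3)]

Ligands: 1 bromo (Br, -1), 1 2,2'-bipyridine (bipy, neutral), 1 triphenylphosphine (PPh3, neutral). Ligand charge sum = -1.
With Cu in oxidation state +1, the complex ion is [Cu...].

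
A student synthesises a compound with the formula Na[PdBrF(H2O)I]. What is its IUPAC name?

The 1 sodium counter-ion carries a total charge of +1, so each complex ion is 1−.
Ligand charges: 1×bromo (-1 each), 1×fluoro (-1 each), 1×iodo (-1 each), 1×aqua (neutral); total -3. So Pd + (-3) = 1−, giving Pd = +2.
The complex ion is anionic, so palladium takes the -ate form palladate(II).

sodium aquabromofluoroiodopalladate(II)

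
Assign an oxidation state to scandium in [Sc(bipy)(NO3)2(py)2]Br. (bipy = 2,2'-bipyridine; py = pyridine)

+3

1 bromide outside the brackets (-1 each) → the complex ion is 1+.
Ligand charges: 1×bipy neutral; 2×py neutral; 2×NO3 = -2; sum -2.
Sc + (-2) = 1+ ⇒ Sc is +3.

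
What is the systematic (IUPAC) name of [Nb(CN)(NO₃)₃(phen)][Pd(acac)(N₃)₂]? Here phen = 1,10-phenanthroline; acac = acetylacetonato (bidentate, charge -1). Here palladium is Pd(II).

cyanotrinitrato(1,10-phenanthroline)niobium(V) (acetylacetonato)diazidopalladate(II)

Both ions are complex: the cation is named first with the plain metal name, the anion second with the -ate form; each ion's ligands are alphabetised independently.
Pd is given as +2; the anion's ligand charges sum to -3, so the complex anion is 1−.
A 1:1 salt means the cation carries the equal and opposite charge, 1+.
Cation: ligand charges sum to -4; for the ion to be 1+, Nb = +5.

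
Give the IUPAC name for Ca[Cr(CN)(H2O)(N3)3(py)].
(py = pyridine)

calcium aquatriazidocyano(pyridine)chromate(II)

The 1 calcium counter-ion carries a total charge of +2, so each complex ion is 2−.
Ligand charges: 1×cyano (-1 each), 3×azido (-1 each), 1×aqua (neutral), 1×pyridine (neutral); total -4. So Cr + (-4) = 2−, giving Cr = +2.
Ligands are named alphabetically: aqua before azido before cyano before pyridine.
The complex ion is anionic, so chromium takes the -ate form chromate(II).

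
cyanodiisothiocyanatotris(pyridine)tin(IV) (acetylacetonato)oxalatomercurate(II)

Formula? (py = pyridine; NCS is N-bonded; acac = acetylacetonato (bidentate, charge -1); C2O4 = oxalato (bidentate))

Cation [Sn…]: ligand charges -3, Sn(IV) ⇒ ion charge 1+.
Anion [Hg…]: ligand charges -3, Hg(II) ⇒ ion charge 1−.
One 1+ cation balances one 1− anion.

[Sn(CN)(NCS)2(py)3][Hg(acac)(C2O4)]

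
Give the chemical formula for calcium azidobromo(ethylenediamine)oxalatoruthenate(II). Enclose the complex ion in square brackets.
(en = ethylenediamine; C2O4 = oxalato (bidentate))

Ca[RuBr(C2O4)(en)(N3)]

Ligands: 1 ethylenediamine (en, neutral), 1 oxalato (C2O4, -2), 1 bromo (Br, -1), 1 azido (N3, -1). Ligand charge sum = -4.
With Ru in oxidation state +2, the complex ion is [Ru...]^2−.
Charge balance with calcium (+2) requires 1 complex ion per 1 calcium.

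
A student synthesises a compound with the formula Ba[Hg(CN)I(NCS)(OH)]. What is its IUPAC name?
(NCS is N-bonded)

The 1 barium counter-ion carries a total charge of +2, so each complex ion is 2−.
Ligand charges: 1×hydroxo (-1 each), 1×isothiocyanato (-1 each), 1×iodo (-1 each), 1×cyano (-1 each); total -4. So Hg + (-4) = 2−, giving Hg = +2.
Ligands are named alphabetically: cyano before hydroxo before iodo before isothiocyanato.
The complex ion is anionic, so mercury takes the -ate form mercurate(II).

barium cyanohydroxoiodoisothiocyanatomercurate(II)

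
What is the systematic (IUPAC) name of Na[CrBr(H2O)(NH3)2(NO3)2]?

The 1 sodium counter-ion carries a total charge of +1, so each complex ion is 1−.
Ligand charges: 1×aqua (neutral), 1×bromo (-1 each), 2×ammine (neutral), 2×nitrato (-1 each); total -3. So Cr + (-3) = 1−, giving Cr = +2.
Ligands are named alphabetically: ammine before aqua before bromo before nitrato.
The complex ion is anionic, so chromium takes the -ate form chromate(II).

sodium diammineaquabromodinitratochromate(II)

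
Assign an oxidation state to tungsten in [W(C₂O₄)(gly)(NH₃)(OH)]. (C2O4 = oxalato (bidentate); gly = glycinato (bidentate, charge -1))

No counter-ion: the bracketed complex is neutral.
Ligand charges: 1×C2O4 = -2; 1×OH = -1; 1×gly = -1; 1×NH3 neutral; sum -4.
W + (-4) = 0 ⇒ W is +4.

+4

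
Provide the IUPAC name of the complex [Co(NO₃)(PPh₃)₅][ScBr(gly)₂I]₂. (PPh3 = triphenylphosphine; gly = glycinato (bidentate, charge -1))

nitratopentakis(triphenylphosphine)cobalt(III) bromobis(glycinato)iodoscandate(III)

Both ions are complex: the cation is named first with the plain metal name, the anion second with the -ate form; each ion's ligands are alphabetised independently.
Scandium is always +3 in its complexes; the anion's ligand charges sum to -4, so the complex anion is 1−.
With 2 anions per cation, the cation must be 2×1 = 2+.
Cation: ligand charges sum to -1; for the ion to be 2+, Co = +3.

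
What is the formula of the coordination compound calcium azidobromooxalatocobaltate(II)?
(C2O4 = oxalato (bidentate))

Ligands: 1 oxalato (C2O4, -2), 1 bromo (Br, -1), 1 azido (N3, -1). Ligand charge sum = -4.
With Co in oxidation state +2, the complex ion is [Co...]^2−.
Charge balance with calcium (+2) requires 1 complex ion per 1 calcium.

Ca[CoBr(C2O4)(N3)]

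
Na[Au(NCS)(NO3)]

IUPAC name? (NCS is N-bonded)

The 1 sodium counter-ion carries a total charge of +1, so each complex ion is 1−.
Ligand charges: 1×isothiocyanato (-1 each), 1×nitrato (-1 each); total -2. So Au + (-2) = 1−, giving Au = +1.
Ligands are named alphabetically: isothiocyanato before nitrato.
The complex ion is anionic, so gold takes the -ate form aurate(I).

sodium isothiocyanatonitratoaurate(I)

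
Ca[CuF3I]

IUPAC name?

calcium trifluoroiodocuprate(II)

The 1 calcium counter-ion carries a total charge of +2, so each complex ion is 2−.
Ligand charges: 1×iodo (-1 each), 3×fluoro (-1 each); total -4. So Cu + (-4) = 2−, giving Cu = +2.
The complex ion is anionic, so copper takes the -ate form cuprate(II).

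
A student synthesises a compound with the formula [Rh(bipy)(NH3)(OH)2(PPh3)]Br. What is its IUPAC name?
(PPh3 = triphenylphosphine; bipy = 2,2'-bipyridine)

The 1 bromide counter-ion carries a total charge of -1, so each complex ion is 1+.
Ligand charges: 1×triphenylphosphine (neutral), 1×2,2'-bipyridine (neutral), 2×hydroxo (-1 each), 1×ammine (neutral); total -2. So Rh + (-2) = 1+, giving Rh = +3.
Ligands are named alphabetically: ammine before bipyridine before hydroxo before triphenylphosphine.

ammine(2,2'-bipyridine)dihydroxo(triphenylphosphine)rhodium(III) bromide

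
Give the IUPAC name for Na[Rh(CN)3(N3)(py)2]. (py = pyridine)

sodium azidotricyanobis(pyridine)rhodate(III)

The 1 sodium counter-ion carries a total charge of +1, so each complex ion is 1−.
Ligand charges: 3×cyano (-1 each), 1×azido (-1 each), 2×pyridine (neutral); total -4. So Rh + (-4) = 1−, giving Rh = +3.
Ligands are named alphabetically: azido before cyano before pyridine.
The complex ion is anionic, so rhodium takes the -ate form rhodate(III).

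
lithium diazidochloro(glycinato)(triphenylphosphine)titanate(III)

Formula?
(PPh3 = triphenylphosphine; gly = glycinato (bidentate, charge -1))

Li[TiCl(gly)(N3)2(PPh3)]

Ligands: 2 azido (N3, -1), 1 triphenylphosphine (PPh3, neutral), 1 glycinato (gly, -1), 1 chloro (Cl, -1). Ligand charge sum = -4.
Charge balance with lithium (+1) requires 1 complex ion per 1 lithium.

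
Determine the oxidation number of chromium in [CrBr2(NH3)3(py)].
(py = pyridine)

No counter-ion: the bracketed complex is neutral.
Ligand charges: 2×Br = -2; 1×py neutral; 3×NH3 neutral; sum -2.
Cr + (-2) = 0 ⇒ Cr is +2.

+2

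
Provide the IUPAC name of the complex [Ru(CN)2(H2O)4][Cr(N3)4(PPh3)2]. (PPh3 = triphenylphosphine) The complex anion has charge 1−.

tetraaquadicyanoruthenium(III) tetraazidobis(triphenylphosphine)chromate(III)

Both ions are complex: the cation is named first with the plain metal name, the anion second with the -ate form; each ion's ligands are alphabetised independently.
The complex anion is given as 1−; its ligand charges sum to -4, so Cr = +3.
A 1:1 salt means the cation carries the equal and opposite charge, 1+.
Cation: ligand charges sum to -2; for the ion to be 1+, Ru = +3.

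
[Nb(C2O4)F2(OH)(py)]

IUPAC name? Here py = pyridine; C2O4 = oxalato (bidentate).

difluorohydroxooxalato(pyridine)niobium(V)

There is no counter-ion, so the complex is neutral overall.
Ligand charges: 1×hydroxo (-1 each), 2×fluoro (-1 each), 1×pyridine (neutral), 1×oxalato (-2 each); total -5. So Nb + (-5) = 0, giving Nb = +5.
Ligands are named alphabetically: fluoro before hydroxo before oxalato before pyridine.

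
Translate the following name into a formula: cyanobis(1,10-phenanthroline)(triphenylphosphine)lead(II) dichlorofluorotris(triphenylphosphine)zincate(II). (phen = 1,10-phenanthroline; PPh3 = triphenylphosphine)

Cation [Pb…]: ligand charges -1, Pb(II) ⇒ ion charge 1+.
Anion [Zn…]: ligand charges -3, Zn(II) ⇒ ion charge 1−.

[Pb(CN)(phen)2(PPh3)][ZnCl2F(PPh3)3]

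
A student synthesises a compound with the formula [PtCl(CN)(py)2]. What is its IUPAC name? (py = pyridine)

chlorocyanobis(pyridine)platinum(II)

There is no counter-ion, so the complex is neutral overall.
Ligand charges: 1×cyano (-1 each), 2×pyridine (neutral), 1×chloro (-1 each); total -2. So Pt + (-2) = 0, giving Pt = +2.
Ligands are named alphabetically: chloro before cyano before pyridine.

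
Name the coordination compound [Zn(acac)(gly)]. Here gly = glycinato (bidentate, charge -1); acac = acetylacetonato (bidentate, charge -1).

(acetylacetonato)(glycinato)zinc(II)

There is no counter-ion, so the complex is neutral overall.
Ligand charges: 1×glycinato (-1 each), 1×acetylacetonato (-1 each); total -2. So Zn + (-2) = 0, giving Zn = +2.
Ligands are named alphabetically: acetylacetonato before glycinato.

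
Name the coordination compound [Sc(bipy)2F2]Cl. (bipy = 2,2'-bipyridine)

bis(2,2'-bipyridine)difluoroscandium(III) chloride

The 1 chloride counter-ion carries a total charge of -1, so each complex ion is 1+.
Ligand charges: 2×2,2'-bipyridine (neutral), 2×fluoro (-1 each); total -2. So Sc + (-2) = 1+, giving Sc = +3.
Ligands are named alphabetically: bipyridine before fluoro.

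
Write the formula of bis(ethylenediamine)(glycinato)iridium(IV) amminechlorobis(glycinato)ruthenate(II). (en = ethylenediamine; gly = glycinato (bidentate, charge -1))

[Ir(en)2(gly)][RuCl(gly)2(NH3)]3

Cation [Ir…]: ligand charges -1, Ir(IV) ⇒ ion charge 3+.
Anion [Ru…]: ligand charges -3, Ru(II) ⇒ ion charge 1−.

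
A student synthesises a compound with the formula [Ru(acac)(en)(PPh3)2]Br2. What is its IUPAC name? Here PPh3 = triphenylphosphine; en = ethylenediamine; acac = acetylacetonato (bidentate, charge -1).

The 2 bromide counter-ions carry a total charge of -2, so each complex ion is 2+.
Ligand charges: 2×triphenylphosphine (neutral), 1×ethylenediamine (neutral), 1×acetylacetonato (-1 each); total -1. So Ru + (-1) = 2+, giving Ru = +3.
Ligands are named alphabetically: acetylacetonato before ethylenediamine before triphenylphosphine.

(acetylacetonato)(ethylenediamine)bis(triphenylphosphine)ruthenium(III) bromide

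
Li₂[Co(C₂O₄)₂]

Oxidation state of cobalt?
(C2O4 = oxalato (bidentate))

2 lithium outside the brackets (+1 each) → the complex ion is 2−.
Ligand charges: 2×C2O4 = -4; sum -4.
Co + (-4) = 2− ⇒ Co is +2.

+2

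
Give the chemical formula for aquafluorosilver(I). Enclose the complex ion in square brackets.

[AgF(H2O)]

Ligands: 1 fluoro (F, -1), 1 aqua (H2O, neutral). Ligand charge sum = -1.
With Ag in oxidation state +1, the complex ion is [Ag...].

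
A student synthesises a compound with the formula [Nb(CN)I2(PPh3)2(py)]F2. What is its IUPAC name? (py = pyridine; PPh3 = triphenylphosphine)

The 2 fluoride counter-ions carry a total charge of -2, so each complex ion is 2+.
Ligand charges: 2×iodo (-1 each), 1×cyano (-1 each), 1×pyridine (neutral), 2×triphenylphosphine (neutral); total -3. So Nb + (-3) = 2+, giving Nb = +5.
Ligands are named alphabetically: cyano before iodo before pyridine before triphenylphosphine.

cyanodiiodo(pyridine)bis(triphenylphosphine)niobium(V) fluoride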